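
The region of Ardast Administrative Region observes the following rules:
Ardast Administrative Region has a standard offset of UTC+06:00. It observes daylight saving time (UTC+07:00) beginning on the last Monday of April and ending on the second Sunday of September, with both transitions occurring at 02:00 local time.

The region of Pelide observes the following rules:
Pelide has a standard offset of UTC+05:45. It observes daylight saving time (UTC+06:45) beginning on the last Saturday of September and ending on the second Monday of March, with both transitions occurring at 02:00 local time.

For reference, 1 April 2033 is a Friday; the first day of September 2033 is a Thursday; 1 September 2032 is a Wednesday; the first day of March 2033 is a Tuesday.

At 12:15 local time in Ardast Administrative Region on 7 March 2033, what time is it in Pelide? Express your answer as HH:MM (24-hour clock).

1 April 2033 is a Friday, so Mondays fall on 4, 11, 18, 25; the last is April 25.
1 September 2033 is a Thursday, so the first Sunday is September 4 and the second is September 11.
Daylight saving runs 25 April – 11 September; 7 March 2033 is outside that window, so Ardast Administrative Region is on standard time at UTC+06:00.
12:15 Ardast Administrative Region − 6h = 06:15 UTC.
1 September 2032 is a Wednesday, so Saturdays fall on 4, 11, 18, 25; the last is September 25.
1 March 2033 is a Tuesday, so the first Monday is March 7 and the second is March 14.
At the standard offset (UTC+05:45), 06:15 UTC + 5h45m = 12:00 Pelide standard time.
The standard-time date in Pelide, 7 March 2033, lies within the daylight-saving period (25 September 2032 – 14 March 2033), so Pelide is on daylight time, UTC+06:45.
06:15 UTC + 6h45m = 13:00 Pelide.

13:00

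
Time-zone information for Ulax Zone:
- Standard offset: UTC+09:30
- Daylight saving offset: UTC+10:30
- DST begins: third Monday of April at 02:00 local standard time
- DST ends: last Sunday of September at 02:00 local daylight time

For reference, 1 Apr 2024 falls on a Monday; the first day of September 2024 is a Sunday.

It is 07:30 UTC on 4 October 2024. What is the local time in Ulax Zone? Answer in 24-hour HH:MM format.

1 April 2024 is a Monday, so the first Monday is April 1 and the third is April 15.
1 September 2024 is a Sunday, so Sundays fall on 1, 8, 15, 22, 29; the last is September 29.
At the standard offset (UTC+09:30), 07:30 UTC + 9h30m = 17:00 Ulax Zone standard time.
Daylight saving runs 15 April – 29 September; the standard-time date in Ulax Zone, 4 October 2024, is outside that window, so Ulax Zone is on standard time at UTC+09:30.
07:30 UTC + 9h30m = 17:00 local.

17:00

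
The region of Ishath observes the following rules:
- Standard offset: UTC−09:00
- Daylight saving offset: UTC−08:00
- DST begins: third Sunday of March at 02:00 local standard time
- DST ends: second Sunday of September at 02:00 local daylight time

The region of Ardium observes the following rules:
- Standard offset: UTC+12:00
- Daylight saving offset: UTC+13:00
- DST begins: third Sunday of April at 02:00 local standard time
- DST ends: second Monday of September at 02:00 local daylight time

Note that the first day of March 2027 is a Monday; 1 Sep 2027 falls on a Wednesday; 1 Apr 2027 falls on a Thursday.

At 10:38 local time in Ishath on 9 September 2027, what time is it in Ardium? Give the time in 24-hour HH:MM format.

1 March 2027 is a Monday, so the first Sunday is March 7 and the third is March 21.
1 September 2027 is a Wednesday, so the first Sunday is September 5 and the second is September 12.
9 September 2027 falls between 21 March and 12 September, so daylight saving is in effect and Ishath is at UTC−08:00.
10:38 Ishath + 8h = 18:38 UTC.
1 April 2027 is a Thursday, so the first Sunday is April 4 and the third is April 18.
1 September 2027 is a Wednesday, so the first Monday is September 6 and the second is September 13.
At the standard offset (UTC+12:00), 18:38 UTC + 12h = 06:38 Ardium standard time (rolling into the next day, 10 September 2027).
The standard-time date in Ardium, 10 September 2027, falls between 18 April and 13 September, so daylight saving is in effect and Ardium is at UTC+13:00.
18:38 UTC + 13h = 07:38 Ardium (rolling into the next day, 10 September 2027).

07:38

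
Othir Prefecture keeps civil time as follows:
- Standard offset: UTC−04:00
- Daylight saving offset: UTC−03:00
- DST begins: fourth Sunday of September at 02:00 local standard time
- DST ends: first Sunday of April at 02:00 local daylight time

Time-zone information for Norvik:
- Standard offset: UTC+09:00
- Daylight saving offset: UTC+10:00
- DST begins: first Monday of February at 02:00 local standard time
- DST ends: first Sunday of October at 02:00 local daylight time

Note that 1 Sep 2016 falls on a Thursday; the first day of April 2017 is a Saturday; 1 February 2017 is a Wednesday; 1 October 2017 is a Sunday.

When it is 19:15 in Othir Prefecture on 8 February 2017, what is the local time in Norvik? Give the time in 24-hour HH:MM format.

08:15

1 September 2016 is a Thursday, so the first Sunday is September 4 and the fourth is September 25.
1 April 2017 is a Saturday, so the first Sunday is April 2.
8 February 2017 falls between 25 September 2016 and 2 April 2017, so daylight saving is in effect and Othir Prefecture is at UTC−03:00.
19:15 Othir Prefecture + 3h = 22:15 UTC.
1 February 2017 is a Wednesday, so the first Monday is February 6.
1 October 2017 is a Sunday, so the first Sunday is October 1.
At the standard offset (UTC+09:00), 22:15 UTC + 9h = 07:15 Norvik standard time (rolling into the next day, 9 February 2017).
The standard-time date in Norvik, 9 February 2017, lies within the daylight-saving period (6 February – 1 October), so Norvik is on daylight time, UTC+10:00.
22:15 UTC + 10h = 08:15 Norvik (rolling into the next day, 9 February 2017).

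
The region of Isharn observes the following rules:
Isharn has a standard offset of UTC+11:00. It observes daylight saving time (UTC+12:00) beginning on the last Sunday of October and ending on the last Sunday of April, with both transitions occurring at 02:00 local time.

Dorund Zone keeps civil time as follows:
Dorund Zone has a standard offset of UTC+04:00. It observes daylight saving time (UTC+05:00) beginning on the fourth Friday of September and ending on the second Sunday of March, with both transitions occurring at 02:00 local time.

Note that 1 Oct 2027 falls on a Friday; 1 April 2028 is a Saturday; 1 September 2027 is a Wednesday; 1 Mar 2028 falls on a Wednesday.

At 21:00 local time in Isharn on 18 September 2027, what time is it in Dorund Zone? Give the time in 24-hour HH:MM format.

14:00

1 October 2027 is a Friday, so Sundays fall on 3, 10, 17, 24, 31; the last is October 31.
1 April 2028 is a Saturday, so Sundays fall on 2, 9, 16, 23, 30; the last is April 30.
Daylight saving runs 31 October 2027 – 30 April 2028; 18 September 2027 is outside that window, so Isharn is on standard time at UTC+11:00.
21:00 Isharn − 11h = 10:00 UTC.
1 September 2027 is a Wednesday, so the first Friday is September 3 and the fourth is September 24.
1 March 2028 is a Wednesday, so the first Sunday is March 5 and the second is March 12.
At the standard offset (UTC+04:00), 10:00 UTC + 4h = 14:00 Dorund Zone standard time.
Daylight saving runs 24 September 2027 – 12 March 2028; the standard-time date in Dorund Zone, 18 September 2027, is outside that window, so Dorund Zone is on standard time at UTC+04:00.
10:00 UTC + 4h = 14:00 Dorund Zone.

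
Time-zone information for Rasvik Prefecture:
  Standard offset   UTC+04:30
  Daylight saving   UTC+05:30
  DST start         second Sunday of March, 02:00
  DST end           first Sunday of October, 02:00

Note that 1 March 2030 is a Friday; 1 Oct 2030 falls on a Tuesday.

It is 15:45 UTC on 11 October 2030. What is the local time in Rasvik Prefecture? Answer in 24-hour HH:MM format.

1 March 2030 is a Friday, so the first Sunday is March 3 and the second is March 10.
1 October 2030 is a Tuesday, so the first Sunday is October 6.
At the standard offset (UTC+04:30), 15:45 UTC + 4h30m = 20:15 Rasvik Prefecture standard time.
The standard-time date in Rasvik Prefecture, 11 October 2030, is outside the daylight-saving period (10 March – 6 October), so Rasvik Prefecture is on standard time, UTC+04:30.
15:45 UTC + 4h30m = 20:15 local.

20:15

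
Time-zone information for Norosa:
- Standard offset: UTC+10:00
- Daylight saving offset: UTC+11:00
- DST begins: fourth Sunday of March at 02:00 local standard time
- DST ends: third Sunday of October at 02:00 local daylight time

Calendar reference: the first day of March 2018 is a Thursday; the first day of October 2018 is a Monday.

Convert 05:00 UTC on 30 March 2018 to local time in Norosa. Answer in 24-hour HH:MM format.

1 March 2018 is a Thursday, so the first Sunday is March 4 and the fourth is March 25.
1 October 2018 is a Monday, so the first Sunday is October 7 and the third is October 21.
At the standard offset (UTC+10:00), 05:00 UTC + 10h = 15:00 Norosa standard time.
The standard-time date in Norosa, 30 March 2018, lies within the daylight-saving period (25 March – 21 October), so Norosa is on daylight time, UTC+11:00.
05:00 UTC + 11h = 16:00 local.

16:00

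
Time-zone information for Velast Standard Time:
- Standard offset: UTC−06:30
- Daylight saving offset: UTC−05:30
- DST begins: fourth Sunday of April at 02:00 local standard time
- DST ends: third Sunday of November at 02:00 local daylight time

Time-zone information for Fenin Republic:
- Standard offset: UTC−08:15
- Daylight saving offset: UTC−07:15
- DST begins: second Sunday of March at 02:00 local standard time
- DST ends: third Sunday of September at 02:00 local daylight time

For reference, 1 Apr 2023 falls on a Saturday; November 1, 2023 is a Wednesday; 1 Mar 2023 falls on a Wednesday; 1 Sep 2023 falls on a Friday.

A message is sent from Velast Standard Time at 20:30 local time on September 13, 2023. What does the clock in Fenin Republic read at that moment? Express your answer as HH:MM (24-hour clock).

18:45

1 April 2023 is a Saturday, so the first Sunday is April 2 and the fourth is April 23.
1 November 2023 is a Wednesday, so the first Sunday is November 5 and the third is November 19.
Daylight saving runs 23 April – 19 November; September 13, 2023 is inside that window, so Velast Standard Time is at UTC−05:30.
20:30 Velast Standard Time + 5h30m = 02:00 UTC (rolling into the next day, 14 September 2023).
1 March 2023 is a Wednesday, so the first Sunday is March 5 and the second is March 12.
1 September 2023 is a Friday, so the first Sunday is September 3 and the third is September 17.
At the standard offset (UTC−08:15), 02:00 UTC − 8h15m = 17:45 Fenin Republic standard time (rolling into the previous day, 13 September 2023).
Daylight saving runs 12 March – 17 September; the standard-time date in Fenin Republic, September 13, 2023, is inside that window, so Fenin Republic is at UTC−07:15.
02:00 UTC − 7h15m = 18:45 Fenin Republic (rolling into the previous day, 13 September 2023).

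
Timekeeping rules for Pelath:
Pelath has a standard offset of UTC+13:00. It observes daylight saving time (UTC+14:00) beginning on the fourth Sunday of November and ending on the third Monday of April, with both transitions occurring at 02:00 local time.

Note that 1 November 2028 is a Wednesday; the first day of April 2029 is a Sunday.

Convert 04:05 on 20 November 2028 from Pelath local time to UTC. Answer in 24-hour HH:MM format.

1 November 2028 is a Wednesday, so the first Sunday is November 5 and the fourth is November 26.
1 April 2029 is a Sunday, so the first Monday is April 2 and the third is April 16.
20 November 2028 does not fall between 26 November 2028 and 16 April 2029, so daylight saving is not in effect and Pelath is at UTC+13:00.
04:05 local − 13h = 15:05 UTC (rolling into the previous day, 19 November 2028).

15:05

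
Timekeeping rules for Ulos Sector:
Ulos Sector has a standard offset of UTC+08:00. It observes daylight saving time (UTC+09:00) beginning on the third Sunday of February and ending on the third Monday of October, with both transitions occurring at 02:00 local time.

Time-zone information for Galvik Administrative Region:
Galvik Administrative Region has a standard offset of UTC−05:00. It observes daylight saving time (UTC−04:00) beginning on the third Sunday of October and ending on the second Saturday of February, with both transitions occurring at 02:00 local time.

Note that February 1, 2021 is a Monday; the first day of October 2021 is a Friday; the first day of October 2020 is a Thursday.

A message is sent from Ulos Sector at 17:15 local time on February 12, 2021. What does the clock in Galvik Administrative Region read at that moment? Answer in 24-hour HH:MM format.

1 February 2021 is a Monday, so the first Sunday is February 7 and the third is February 21.
1 October 2021 is a Friday, so the first Monday is October 4 and the third is October 18.
February 12, 2021 does not fall between 21 February and 18 October, so daylight saving is not in effect and Ulos Sector is at UTC+08:00.
17:15 Ulos Sector − 8h = 09:15 UTC.
1 October 2020 is a Thursday, so the first Sunday is October 4 and the third is October 18.
1 February 2021 is a Monday, so the first Saturday is February 6 and the second is February 13.
At the standard offset (UTC−05:00), 09:15 UTC − 5h = 04:15 Galvik Administrative Region standard time.
The standard-time date in Galvik Administrative Region, February 12, 2021, lies within the daylight-saving period (18 October 2020 – 13 February 2021), so Galvik Administrative Region is on daylight time, UTC−04:00.
09:15 UTC − 4h = 05:15 Galvik Administrative Region.

05:15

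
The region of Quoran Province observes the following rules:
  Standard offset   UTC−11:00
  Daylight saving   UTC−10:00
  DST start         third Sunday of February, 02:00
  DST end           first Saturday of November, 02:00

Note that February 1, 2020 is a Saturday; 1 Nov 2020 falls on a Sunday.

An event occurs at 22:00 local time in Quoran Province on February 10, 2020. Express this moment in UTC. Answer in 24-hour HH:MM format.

1 February 2020 is a Saturday, so the first Sunday is February 2 and the third is February 16.
1 November 2020 is a Sunday, so the first Saturday is November 7.
February 10, 2020 is outside the daylight-saving period (16 February – 7 November), so Quoran Province is on standard time, UTC−11:00.
22:00 local + 11h = 09:00 UTC (rolling into the next day, 11 February 2020).

09:00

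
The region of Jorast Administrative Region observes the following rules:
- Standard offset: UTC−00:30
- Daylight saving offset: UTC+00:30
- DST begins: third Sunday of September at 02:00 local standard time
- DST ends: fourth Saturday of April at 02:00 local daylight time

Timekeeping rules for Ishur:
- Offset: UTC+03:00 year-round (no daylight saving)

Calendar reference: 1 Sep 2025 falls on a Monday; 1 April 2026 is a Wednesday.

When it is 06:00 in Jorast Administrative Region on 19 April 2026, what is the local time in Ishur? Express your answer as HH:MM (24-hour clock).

1 September 2025 is a Monday, so the first Sunday is September 7 and the third is September 21.
1 April 2026 is a Wednesday, so the first Saturday is April 4 and the fourth is April 25.
Daylight saving runs 21 September 2025 – 25 April 2026; 19 April 2026 is inside that window, so Jorast Administrative Region is at UTC+00:30.
06:00 Jorast Administrative Region − 0h30m = 05:30 UTC.
Ishur stays on UTC+03:00 all year.
05:30 UTC + 3h = 08:30 Ishur.

08:30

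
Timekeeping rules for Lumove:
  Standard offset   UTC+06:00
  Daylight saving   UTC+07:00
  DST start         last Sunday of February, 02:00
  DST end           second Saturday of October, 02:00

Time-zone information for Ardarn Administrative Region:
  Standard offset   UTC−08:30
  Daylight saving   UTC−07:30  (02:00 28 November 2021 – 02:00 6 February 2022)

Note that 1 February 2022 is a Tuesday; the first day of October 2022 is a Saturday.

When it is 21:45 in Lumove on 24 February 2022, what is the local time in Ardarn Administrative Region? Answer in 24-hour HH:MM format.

07:15

1 February 2022 is a Tuesday, so Sundays fall on 6, 13, 20, 27; the last is February 27.
1 October 2022 is a Saturday, so the first Saturday is October 1 and the second is October 8.
24 February 2022 does not fall between 27 February and 8 October, so daylight saving is not in effect and Lumove is at UTC+06:00.
21:45 Lumove − 6h = 15:45 UTC.
At the standard offset (UTC−08:30), 15:45 UTC − 8h30m = 07:15 Ardarn Administrative Region standard time.
The standard-time date in Ardarn Administrative Region, 24 February 2022, is outside the daylight-saving period (28 November 2021 – 6 February 2022), so Ardarn Administrative Region is on standard time, UTC−08:30.
15:45 UTC − 8h30m = 07:15 Ardarn Administrative Region.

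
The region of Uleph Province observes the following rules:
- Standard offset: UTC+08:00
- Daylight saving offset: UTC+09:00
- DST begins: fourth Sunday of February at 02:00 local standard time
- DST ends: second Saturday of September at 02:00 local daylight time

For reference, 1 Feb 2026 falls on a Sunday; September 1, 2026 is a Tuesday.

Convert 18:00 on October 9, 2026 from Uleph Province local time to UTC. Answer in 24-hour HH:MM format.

10:00

1 February 2026 is a Sunday, so the first Sunday is February 1 and the fourth is February 22.
1 September 2026 is a Tuesday, so the first Saturday is September 5 and the second is September 12.
October 9, 2026 does not fall between 22 February and 12 September, so daylight saving is not in effect and Uleph Province is at UTC+08:00.
18:00 local − 8h = 10:00 UTC.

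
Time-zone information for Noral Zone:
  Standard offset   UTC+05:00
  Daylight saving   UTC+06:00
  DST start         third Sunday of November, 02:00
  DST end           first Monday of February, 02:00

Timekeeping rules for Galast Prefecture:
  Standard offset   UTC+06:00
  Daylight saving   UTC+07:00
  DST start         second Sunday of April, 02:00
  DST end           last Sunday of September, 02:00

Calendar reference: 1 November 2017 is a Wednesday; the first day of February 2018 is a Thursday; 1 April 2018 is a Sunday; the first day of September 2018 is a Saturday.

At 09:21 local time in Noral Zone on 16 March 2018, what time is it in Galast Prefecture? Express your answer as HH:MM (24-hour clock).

10:21

1 November 2017 is a Wednesday, so the first Sunday is November 5 and the third is November 19.
1 February 2018 is a Thursday, so the first Monday is February 5.
Daylight saving runs 19 November 2017 – 5 February 2018; 16 March 2018 is outside that window, so Noral Zone is on standard time at UTC+05:00.
09:21 Noral Zone − 5h = 04:21 UTC.
1 April 2018 is a Sunday, so the first Sunday is April 1 and the second is April 8.
1 September 2018 is a Saturday, so Sundays fall on 2, 9, 16, 23, 30; the last is September 30.
At the standard offset (UTC+06:00), 04:21 UTC + 6h = 10:21 Galast Prefecture standard time.
Daylight saving runs 8 April – 30 September; the standard-time date in Galast Prefecture, 16 March 2018, is outside that window, so Galast Prefecture is on standard time at UTC+06:00.
04:21 UTC + 6h = 10:21 Galast Prefecture.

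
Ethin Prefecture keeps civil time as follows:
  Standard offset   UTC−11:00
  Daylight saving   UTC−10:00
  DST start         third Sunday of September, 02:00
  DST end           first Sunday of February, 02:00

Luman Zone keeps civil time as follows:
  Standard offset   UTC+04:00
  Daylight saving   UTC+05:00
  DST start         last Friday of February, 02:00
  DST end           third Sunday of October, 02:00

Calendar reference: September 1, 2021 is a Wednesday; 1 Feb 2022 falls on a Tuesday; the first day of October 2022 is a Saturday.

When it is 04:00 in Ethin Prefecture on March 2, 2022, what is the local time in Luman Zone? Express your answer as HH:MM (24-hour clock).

1 September 2021 is a Wednesday, so the first Sunday is September 5 and the third is September 19.
1 February 2022 is a Tuesday, so the first Sunday is February 6.
Daylight saving runs 19 September 2021 – 6 February 2022; March 2, 2022 is outside that window, so Ethin Prefecture is on standard time at UTC−11:00.
04:00 Ethin Prefecture + 11h = 15:00 UTC.
1 February 2022 is a Tuesday, so Fridays fall on 4, 11, 18, 25; the last is February 25.
1 October 2022 is a Saturday, so the first Sunday is October 2 and the third is October 16.
At the standard offset (UTC+04:00), 15:00 UTC + 4h = 19:00 Luman Zone standard time.
The standard-time date in Luman Zone, March 2, 2022, falls between 25 February and 16 October, so daylight saving is in effect and Luman Zone is at UTC+05:00.
15:00 UTC + 5h = 20:00 Luman Zone.

20:00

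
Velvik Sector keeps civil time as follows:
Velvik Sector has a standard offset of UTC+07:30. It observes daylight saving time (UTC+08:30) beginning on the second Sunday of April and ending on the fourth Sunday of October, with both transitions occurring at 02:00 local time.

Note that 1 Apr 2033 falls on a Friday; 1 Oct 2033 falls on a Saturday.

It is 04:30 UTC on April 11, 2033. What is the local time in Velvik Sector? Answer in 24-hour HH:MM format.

1 April 2033 is a Friday, so the first Sunday is April 3 and the second is April 10.
1 October 2033 is a Saturday, so the first Sunday is October 2 and the fourth is October 23.
At the standard offset (UTC+07:30), 04:30 UTC + 7h30m = 12:00 Velvik Sector standard time.
The standard-time date in Velvik Sector, April 11, 2033, falls between 10 April and 23 October, so daylight saving is in effect and Velvik Sector is at UTC+08:30.
04:30 UTC + 8h30m = 13:00 local.

13:00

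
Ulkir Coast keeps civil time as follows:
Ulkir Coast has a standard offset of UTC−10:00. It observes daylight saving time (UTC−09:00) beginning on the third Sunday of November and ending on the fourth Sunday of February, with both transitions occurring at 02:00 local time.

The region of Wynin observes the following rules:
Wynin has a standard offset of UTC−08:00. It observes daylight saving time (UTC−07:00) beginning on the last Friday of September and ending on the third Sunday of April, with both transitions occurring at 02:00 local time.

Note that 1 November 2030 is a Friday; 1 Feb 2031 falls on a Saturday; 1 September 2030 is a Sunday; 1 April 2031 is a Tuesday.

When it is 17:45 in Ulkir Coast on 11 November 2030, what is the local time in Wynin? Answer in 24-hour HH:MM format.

1 November 2030 is a Friday, so the first Sunday is November 3 and the third is November 17.
1 February 2031 is a Saturday, so the first Sunday is February 2 and the fourth is February 23.
11 November 2030 is outside the daylight-saving period (17 November 2030 – 23 February 2031), so Ulkir Coast is on standard time, UTC−10:00.
17:45 Ulkir Coast + 10h = 03:45 UTC (rolling into the next day, 12 November 2030).
1 September 2030 is a Sunday, so Fridays fall on 6, 13, 20, 27; the last is September 27.
1 April 2031 is a Tuesday, so the first Sunday is April 6 and the third is April 20.
At the standard offset (UTC−08:00), 03:45 UTC − 8h = 19:45 Wynin standard time (rolling into the previous day, 11 November 2030).
The standard-time date in Wynin, 11 November 2030, lies within the daylight-saving period (27 September 2030 – 20 April 2031), so Wynin is on daylight time, UTC−07:00.
03:45 UTC − 7h = 20:45 Wynin (rolling into the previous day, 11 November 2030).

20:45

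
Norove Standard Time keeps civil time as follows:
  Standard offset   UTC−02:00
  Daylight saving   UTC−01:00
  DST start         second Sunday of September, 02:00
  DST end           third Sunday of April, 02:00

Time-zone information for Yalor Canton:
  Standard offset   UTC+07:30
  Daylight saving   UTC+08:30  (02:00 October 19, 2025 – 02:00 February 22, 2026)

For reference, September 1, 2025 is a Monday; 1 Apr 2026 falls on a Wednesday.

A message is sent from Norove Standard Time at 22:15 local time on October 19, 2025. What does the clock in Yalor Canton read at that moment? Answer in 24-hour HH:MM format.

07:45

1 September 2025 is a Monday, so the first Sunday is September 7 and the second is September 14.
1 April 2026 is a Wednesday, so the first Sunday is April 5 and the third is April 19.
Daylight saving runs 14 September 2025 – 19 April 2026; October 19, 2025 is inside that window, so Norove Standard Time is at UTC−01:00.
22:15 Norove Standard Time + 1h = 23:15 UTC.
At the standard offset (UTC+07:30), 23:15 UTC + 7h30m = 06:45 Yalor Canton standard time (rolling into the next day, 20 October 2025).
Daylight saving runs 19 October 2025 – 22 February 2026; the standard-time date in Yalor Canton, October 20, 2025, is inside that window, so Yalor Canton is at UTC+08:30.
23:15 UTC + 8h30m = 07:45 Yalor Canton (rolling into the next day, 20 October 2025).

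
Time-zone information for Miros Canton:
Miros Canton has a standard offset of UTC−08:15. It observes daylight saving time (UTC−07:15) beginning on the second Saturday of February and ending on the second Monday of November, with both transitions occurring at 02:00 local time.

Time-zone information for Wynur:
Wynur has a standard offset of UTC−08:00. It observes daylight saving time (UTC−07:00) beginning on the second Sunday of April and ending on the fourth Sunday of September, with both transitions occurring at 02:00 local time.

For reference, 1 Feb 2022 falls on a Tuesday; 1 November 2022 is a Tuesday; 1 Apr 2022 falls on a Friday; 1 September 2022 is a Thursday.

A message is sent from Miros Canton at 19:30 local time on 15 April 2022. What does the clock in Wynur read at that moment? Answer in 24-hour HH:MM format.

19:45

1 February 2022 is a Tuesday, so the first Saturday is February 5 and the second is February 12.
1 November 2022 is a Tuesday, so the first Monday is November 7 and the second is November 14.
Daylight saving runs 12 February – 14 November; 15 April 2022 is inside that window, so Miros Canton is at UTC−07:15.
19:30 Miros Canton + 7h15m = 02:45 UTC (rolling into the next day, 16 April 2022).
1 April 2022 is a Friday, so the first Sunday is April 3 and the second is April 10.
1 September 2022 is a Thursday, so the first Sunday is September 4 and the fourth is September 25.
At the standard offset (UTC−08:00), 02:45 UTC − 8h = 18:45 Wynur standard time (rolling into the previous day, 15 April 2022).
The standard-time date in Wynur, 15 April 2022, lies within the daylight-saving period (10 April – 25 September), so Wynur is on daylight time, UTC−07:00.
02:45 UTC − 7h = 19:45 Wynur (rolling into the previous day, 15 April 2022).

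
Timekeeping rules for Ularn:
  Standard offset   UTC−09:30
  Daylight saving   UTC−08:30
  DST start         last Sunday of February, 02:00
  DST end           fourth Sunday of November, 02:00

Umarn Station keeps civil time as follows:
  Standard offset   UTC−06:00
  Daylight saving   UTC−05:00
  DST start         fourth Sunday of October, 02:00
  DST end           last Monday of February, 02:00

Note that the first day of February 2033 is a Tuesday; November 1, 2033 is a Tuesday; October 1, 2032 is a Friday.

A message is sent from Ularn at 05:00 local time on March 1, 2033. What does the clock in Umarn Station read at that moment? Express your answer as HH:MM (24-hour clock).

1 February 2033 is a Tuesday, so Sundays fall on 6, 13, 20, 27; the last is February 27.
1 November 2033 is a Tuesday, so the first Sunday is November 6 and the fourth is November 27.
March 1, 2033 lies within the daylight-saving period (27 February – 27 November), so Ularn is on daylight time, UTC−08:30.
05:00 Ularn + 8h30m = 13:30 UTC.
1 October 2032 is a Friday, so the first Sunday is October 3 and the fourth is October 24.
1 February 2033 is a Tuesday, so Mondays fall on 7, 14, 21, 28; the last is February 28.
At the standard offset (UTC−06:00), 13:30 UTC − 6h = 07:30 Umarn Station standard time.
Daylight saving runs 24 October 2032 – 28 February 2033; the standard-time date in Umarn Station, March 1, 2033, is outside that window, so Umarn Station is on standard time at UTC−06:00.
13:30 UTC − 6h = 07:30 Umarn Station.

07:30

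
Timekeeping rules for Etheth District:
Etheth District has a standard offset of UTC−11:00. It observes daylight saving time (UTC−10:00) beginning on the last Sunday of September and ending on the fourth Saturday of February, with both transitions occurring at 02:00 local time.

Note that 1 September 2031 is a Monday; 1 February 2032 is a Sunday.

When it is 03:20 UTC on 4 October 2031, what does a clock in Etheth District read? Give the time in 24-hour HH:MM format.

17:20

1 September 2031 is a Monday, so Sundays fall on 7, 14, 21, 28; the last is September 28.
1 February 2032 is a Sunday, so the first Saturday is February 7 and the fourth is February 28.
At the standard offset (UTC−11:00), 03:20 UTC − 11h = 16:20 Etheth District standard time (rolling into the previous day, 3 October 2031).
The standard-time date in Etheth District, 3 October 2031, lies within the daylight-saving period (28 September 2031 – 28 February 2032), so Etheth District is on daylight time, UTC−10:00.
03:20 UTC − 10h = 17:20 local (rolling into the previous day, 3 October 2031).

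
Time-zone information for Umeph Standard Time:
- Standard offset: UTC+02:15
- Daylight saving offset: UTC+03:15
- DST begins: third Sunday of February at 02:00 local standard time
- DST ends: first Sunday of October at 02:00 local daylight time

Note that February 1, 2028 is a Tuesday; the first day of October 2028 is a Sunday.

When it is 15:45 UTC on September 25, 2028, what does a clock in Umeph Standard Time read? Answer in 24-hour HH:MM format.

19:00

1 February 2028 is a Tuesday, so the first Sunday is February 6 and the third is February 20.
1 October 2028 is a Sunday, so the first Sunday is October 1.
At the standard offset (UTC+02:15), 15:45 UTC + 2h15m = 18:00 Umeph Standard Time standard time.
Daylight saving runs 20 February – 1 October; the standard-time date in Umeph Standard Time, September 25, 2028, is inside that window, so Umeph Standard Time is at UTC+03:15.
15:45 UTC + 3h15m = 19:00 local.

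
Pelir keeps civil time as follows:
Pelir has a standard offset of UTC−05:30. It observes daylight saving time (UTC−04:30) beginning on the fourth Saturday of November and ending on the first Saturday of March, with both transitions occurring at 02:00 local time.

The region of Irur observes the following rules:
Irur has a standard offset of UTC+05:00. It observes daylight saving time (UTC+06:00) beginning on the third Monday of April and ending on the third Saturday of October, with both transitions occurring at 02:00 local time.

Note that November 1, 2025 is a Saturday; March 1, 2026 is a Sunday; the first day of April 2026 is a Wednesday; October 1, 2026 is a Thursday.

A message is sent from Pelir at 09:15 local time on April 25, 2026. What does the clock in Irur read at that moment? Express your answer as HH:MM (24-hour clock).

20:45

1 November 2025 is a Saturday, so the first Saturday is November 1 and the fourth is November 22.
1 March 2026 is a Sunday, so the first Saturday is March 7.
April 25, 2026 does not fall between 22 November 2025 and 7 March 2026, so daylight saving is not in effect and Pelir is at UTC−05:30.
09:15 Pelir + 5h30m = 14:45 UTC.
1 April 2026 is a Wednesday, so the first Monday is April 6 and the third is April 20.
1 October 2026 is a Thursday, so the first Saturday is October 3 and the third is October 17.
At the standard offset (UTC+05:00), 14:45 UTC + 5h = 19:45 Irur standard time.
The standard-time date in Irur, April 25, 2026, lies within the daylight-saving period (20 April – 17 October), so Irur is on daylight time, UTC+06:00.
14:45 UTC + 6h = 20:45 Irur.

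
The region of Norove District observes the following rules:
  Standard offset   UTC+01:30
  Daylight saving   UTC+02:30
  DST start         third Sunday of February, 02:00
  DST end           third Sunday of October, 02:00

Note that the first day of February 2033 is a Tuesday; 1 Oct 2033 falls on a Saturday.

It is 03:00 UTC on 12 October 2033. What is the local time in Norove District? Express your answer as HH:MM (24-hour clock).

1 February 2033 is a Tuesday, so the first Sunday is February 6 and the third is February 20.
1 October 2033 is a Saturday, so the first Sunday is October 2 and the third is October 16.
At the standard offset (UTC+01:30), 03:00 UTC + 1h30m = 04:30 Norove District standard time.
The standard-time date in Norove District, 12 October 2033, lies within the daylight-saving period (20 February – 16 October), so Norove District is on daylight time, UTC+02:30.
03:00 UTC + 2h30m = 05:30 local.

05:30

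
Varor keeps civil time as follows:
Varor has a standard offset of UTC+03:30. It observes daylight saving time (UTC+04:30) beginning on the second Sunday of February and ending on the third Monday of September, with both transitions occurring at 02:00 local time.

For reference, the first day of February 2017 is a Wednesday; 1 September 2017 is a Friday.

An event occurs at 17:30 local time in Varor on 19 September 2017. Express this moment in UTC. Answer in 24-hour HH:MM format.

1 February 2017 is a Wednesday, so the first Sunday is February 5 and the second is February 12.
1 September 2017 is a Friday, so the first Monday is September 4 and the third is September 18.
Daylight saving runs 12 February – 18 September; 19 September 2017 is outside that window, so Varor is on standard time at UTC+03:30.
17:30 local − 3h30m = 14:00 UTC.

14:00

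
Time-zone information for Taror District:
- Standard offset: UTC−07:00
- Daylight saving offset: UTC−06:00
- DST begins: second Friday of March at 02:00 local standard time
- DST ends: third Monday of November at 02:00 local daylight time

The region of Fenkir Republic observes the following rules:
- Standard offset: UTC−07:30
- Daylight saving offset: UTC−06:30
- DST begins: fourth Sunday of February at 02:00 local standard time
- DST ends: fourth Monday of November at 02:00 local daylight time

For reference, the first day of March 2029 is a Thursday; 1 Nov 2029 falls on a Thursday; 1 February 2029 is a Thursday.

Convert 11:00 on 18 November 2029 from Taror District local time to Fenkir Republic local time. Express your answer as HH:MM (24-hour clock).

1 March 2029 is a Thursday, so the first Friday is March 2 and the second is March 9.
1 November 2029 is a Thursday, so the first Monday is November 5 and the third is November 19.
18 November 2029 lies within the daylight-saving period (9 March – 19 November), so Taror District is on daylight time, UTC−06:00.
11:00 Taror District + 6h = 17:00 UTC.
1 February 2029 is a Thursday, so the first Sunday is February 4 and the fourth is February 25.
1 November 2029 is a Thursday, so the first Monday is November 5 and the fourth is November 26.
At the standard offset (UTC−07:30), 17:00 UTC − 7h30m = 09:30 Fenkir Republic standard time.
Daylight saving runs 25 February – 26 November; the standard-time date in Fenkir Republic, 18 November 2029, is inside that window, so Fenkir Republic is at UTC−06:30.
17:00 UTC − 6h30m = 10:30 Fenkir Republic.

10:30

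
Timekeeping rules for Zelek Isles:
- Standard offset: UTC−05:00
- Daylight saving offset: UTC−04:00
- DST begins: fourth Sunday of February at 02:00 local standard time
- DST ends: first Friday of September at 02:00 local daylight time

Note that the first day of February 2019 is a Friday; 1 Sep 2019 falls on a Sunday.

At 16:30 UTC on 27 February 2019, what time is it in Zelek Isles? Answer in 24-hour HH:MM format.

1 February 2019 is a Friday, so the first Sunday is February 3 and the fourth is February 24.
1 September 2019 is a Sunday, so the first Friday is September 6.
At the standard offset (UTC−05:00), 16:30 UTC − 5h = 11:30 Zelek Isles standard time.
The standard-time date in Zelek Isles, 27 February 2019, lies within the daylight-saving period (24 February – 6 September), so Zelek Isles is on daylight time, UTC−04:00.
16:30 UTC − 4h = 12:30 local.

12:30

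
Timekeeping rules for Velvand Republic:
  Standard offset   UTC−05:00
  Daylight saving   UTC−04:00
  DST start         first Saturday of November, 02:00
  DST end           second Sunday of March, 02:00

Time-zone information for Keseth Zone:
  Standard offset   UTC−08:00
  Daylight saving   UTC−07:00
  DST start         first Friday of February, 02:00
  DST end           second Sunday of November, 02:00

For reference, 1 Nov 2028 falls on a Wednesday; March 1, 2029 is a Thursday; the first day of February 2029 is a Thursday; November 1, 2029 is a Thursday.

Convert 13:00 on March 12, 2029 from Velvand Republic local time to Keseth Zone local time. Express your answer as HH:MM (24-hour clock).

1 November 2028 is a Wednesday, so the first Saturday is November 4.
1 March 2029 is a Thursday, so the first Sunday is March 4 and the second is March 11.
Daylight saving runs 4 November 2028 – 11 March 2029; March 12, 2029 is outside that window, so Velvand Republic is on standard time at UTC−05:00.
13:00 Velvand Republic + 5h = 18:00 UTC.
1 February 2029 is a Thursday, so the first Friday is February 2.
1 November 2029 is a Thursday, so the first Sunday is November 4 and the second is November 11.
At the standard offset (UTC−08:00), 18:00 UTC − 8h = 10:00 Keseth Zone standard time.
Daylight saving runs 2 February – 11 November; the standard-time date in Keseth Zone, March 12, 2029, is inside that window, so Keseth Zone is at UTC−07:00.
18:00 UTC − 7h = 11:00 Keseth Zone.

11:00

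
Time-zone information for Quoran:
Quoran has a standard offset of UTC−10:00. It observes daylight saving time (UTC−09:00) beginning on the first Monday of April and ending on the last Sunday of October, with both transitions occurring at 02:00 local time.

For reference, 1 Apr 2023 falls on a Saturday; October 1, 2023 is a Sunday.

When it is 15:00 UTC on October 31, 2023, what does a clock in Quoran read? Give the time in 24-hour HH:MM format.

1 April 2023 is a Saturday, so the first Monday is April 3.
1 October 2023 is a Sunday, so Sundays fall on 1, 8, 15, 22, 29; the last is October 29.
At the standard offset (UTC−10:00), 15:00 UTC − 10h = 05:00 Quoran standard time.
The standard-time date in Quoran, October 31, 2023, does not fall between 3 April and 29 October, so daylight saving is not in effect and Quoran is at UTC−10:00.
15:00 UTC − 10h = 05:00 local.

05:00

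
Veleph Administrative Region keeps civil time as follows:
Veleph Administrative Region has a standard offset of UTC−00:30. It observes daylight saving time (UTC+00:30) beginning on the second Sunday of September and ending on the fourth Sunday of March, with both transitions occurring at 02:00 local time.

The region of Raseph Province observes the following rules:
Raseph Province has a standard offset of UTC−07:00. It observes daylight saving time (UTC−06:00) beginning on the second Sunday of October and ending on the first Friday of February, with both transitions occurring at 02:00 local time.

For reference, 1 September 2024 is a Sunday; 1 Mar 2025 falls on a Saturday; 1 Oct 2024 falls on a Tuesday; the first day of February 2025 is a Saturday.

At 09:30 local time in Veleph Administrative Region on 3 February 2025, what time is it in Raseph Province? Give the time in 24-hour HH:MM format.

03:00

1 September 2024 is a Sunday, so the first Sunday is September 1 and the second is September 8.
1 March 2025 is a Saturday, so the first Sunday is March 2 and the fourth is March 23.
3 February 2025 falls between 8 September 2024 and 23 March 2025, so daylight saving is in effect and Veleph Administrative Region is at UTC+00:30.
09:30 Veleph Administrative Region − 0h30m = 09:00 UTC.
1 October 2024 is a Tuesday, so the first Sunday is October 6 and the second is October 13.
1 February 2025 is a Saturday, so the first Friday is February 7.
At the standard offset (UTC−07:00), 09:00 UTC − 7h = 02:00 Raseph Province standard time.
The standard-time date in Raseph Province, 3 February 2025, lies within the daylight-saving period (13 October 2024 – 7 February 2025), so Raseph Province is on daylight time, UTC−06:00.
09:00 UTC − 6h = 03:00 Raseph Province.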